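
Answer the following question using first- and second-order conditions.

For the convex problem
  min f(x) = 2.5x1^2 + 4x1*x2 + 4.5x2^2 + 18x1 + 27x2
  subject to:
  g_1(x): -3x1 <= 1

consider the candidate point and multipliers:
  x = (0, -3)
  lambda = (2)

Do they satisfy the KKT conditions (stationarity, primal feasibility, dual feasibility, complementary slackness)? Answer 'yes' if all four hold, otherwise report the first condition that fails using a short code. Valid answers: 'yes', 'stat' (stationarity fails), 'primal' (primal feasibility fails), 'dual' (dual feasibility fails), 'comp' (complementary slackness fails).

Gradient of f: grad f(x) = Q x + c = (6, 0)
Constraint values g_i(x) = a_i^T x - b_i:
  g_1((0, -3)) = -1
Stationarity residual: grad f(x) + sum_i lambda_i a_i = (0, 0)
  -> stationarity OK
Primal feasibility (all g_i <= 0): OK
Dual feasibility (all lambda_i >= 0): OK
Complementary slackness (lambda_i * g_i(x) = 0 for all i): FAILS

Verdict: the first failing condition is complementary_slackness -> comp.

comp


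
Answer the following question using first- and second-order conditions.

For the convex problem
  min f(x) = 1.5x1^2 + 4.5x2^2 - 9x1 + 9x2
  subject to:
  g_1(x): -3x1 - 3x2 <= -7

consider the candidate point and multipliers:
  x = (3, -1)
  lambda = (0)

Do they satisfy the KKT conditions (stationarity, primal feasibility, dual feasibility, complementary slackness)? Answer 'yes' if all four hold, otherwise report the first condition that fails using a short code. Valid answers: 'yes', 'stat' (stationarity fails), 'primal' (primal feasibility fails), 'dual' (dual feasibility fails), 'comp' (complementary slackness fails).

Gradient of f: grad f(x) = Q x + c = (0, 0)
Constraint values g_i(x) = a_i^T x - b_i:
  g_1((3, -1)) = 1
Stationarity residual: grad f(x) + sum_i lambda_i a_i = (0, 0)
  -> stationarity OK
Primal feasibility (all g_i <= 0): FAILS
Dual feasibility (all lambda_i >= 0): OK
Complementary slackness (lambda_i * g_i(x) = 0 for all i): OK

Verdict: the first failing condition is primal_feasibility -> primal.

primal


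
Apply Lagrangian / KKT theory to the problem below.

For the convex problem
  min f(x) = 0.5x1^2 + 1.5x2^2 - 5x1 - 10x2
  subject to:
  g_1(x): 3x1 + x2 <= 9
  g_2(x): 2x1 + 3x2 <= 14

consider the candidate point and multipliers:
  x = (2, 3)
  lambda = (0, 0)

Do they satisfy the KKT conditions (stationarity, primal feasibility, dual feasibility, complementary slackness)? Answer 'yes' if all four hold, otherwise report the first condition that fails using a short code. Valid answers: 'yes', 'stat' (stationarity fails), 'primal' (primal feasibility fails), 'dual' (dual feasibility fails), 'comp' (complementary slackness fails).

Gradient of f: grad f(x) = Q x + c = (-3, -1)
Constraint values g_i(x) = a_i^T x - b_i:
  g_1((2, 3)) = 0
  g_2((2, 3)) = -1
Stationarity residual: grad f(x) + sum_i lambda_i a_i = (-3, -1)
  -> stationarity FAILS
Primal feasibility (all g_i <= 0): OK
Dual feasibility (all lambda_i >= 0): OK
Complementary slackness (lambda_i * g_i(x) = 0 for all i): OK

Verdict: the first failing condition is stationarity -> stat.

stat


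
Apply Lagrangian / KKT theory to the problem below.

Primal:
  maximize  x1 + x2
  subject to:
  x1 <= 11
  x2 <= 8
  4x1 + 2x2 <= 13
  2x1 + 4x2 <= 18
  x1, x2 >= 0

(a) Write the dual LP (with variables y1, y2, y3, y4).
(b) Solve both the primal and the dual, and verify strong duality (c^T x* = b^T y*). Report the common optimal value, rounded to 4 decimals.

The standard primal-dual pair for 'max c^T x s.t. A x <= b, x >= 0' is:
  Dual:  min b^T y  s.t.  A^T y >= c,  y >= 0.

So the dual LP is:
  minimize  11y1 + 8y2 + 13y3 + 18y4
  subject to:
    y1 + 4y3 + 2y4 >= 1
    y2 + 2y3 + 4y4 >= 1
    y1, y2, y3, y4 >= 0

Solving the primal: x* = (1.3333, 3.8333).
  primal value c^T x* = 5.1667.
Solving the dual: y* = (0, 0, 0.1667, 0.1667).
  dual value b^T y* = 5.1667.
Strong duality: c^T x* = b^T y*. Confirmed.

5.1667


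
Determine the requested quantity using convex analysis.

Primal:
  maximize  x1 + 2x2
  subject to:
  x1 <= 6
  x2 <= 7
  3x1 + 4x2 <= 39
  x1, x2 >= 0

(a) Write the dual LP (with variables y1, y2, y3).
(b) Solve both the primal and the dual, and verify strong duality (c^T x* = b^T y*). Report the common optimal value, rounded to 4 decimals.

The standard primal-dual pair for 'max c^T x s.t. A x <= b, x >= 0' is:
  Dual:  min b^T y  s.t.  A^T y >= c,  y >= 0.

So the dual LP is:
  minimize  6y1 + 7y2 + 39y3
  subject to:
    y1 + 3y3 >= 1
    y2 + 4y3 >= 2
    y1, y2, y3 >= 0

Solving the primal: x* = (3.6667, 7).
  primal value c^T x* = 17.6667.
Solving the dual: y* = (0, 0.6667, 0.3333).
  dual value b^T y* = 17.6667.
Strong duality: c^T x* = b^T y*. Confirmed.

17.6667


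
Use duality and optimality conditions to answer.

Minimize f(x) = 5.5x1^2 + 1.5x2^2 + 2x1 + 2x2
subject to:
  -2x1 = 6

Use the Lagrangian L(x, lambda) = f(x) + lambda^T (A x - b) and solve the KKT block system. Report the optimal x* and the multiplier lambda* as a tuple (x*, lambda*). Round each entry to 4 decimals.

Form the Lagrangian:
  L(x, lambda) = (1/2) x^T Q x + c^T x + lambda^T (A x - b)
Stationarity (grad_x L = 0): Q x + c + A^T lambda = 0.
Primal feasibility: A x = b.

This gives the KKT block system:
  [ Q   A^T ] [ x     ]   [-c ]
  [ A    0  ] [ lambda ] = [ b ]

Solving the linear system:
  x*      = (-3, -0.6667)
  lambda* = (-15.5)
  f(x*)   = 42.8333

x* = (-3, -0.6667), lambda* = (-15.5)


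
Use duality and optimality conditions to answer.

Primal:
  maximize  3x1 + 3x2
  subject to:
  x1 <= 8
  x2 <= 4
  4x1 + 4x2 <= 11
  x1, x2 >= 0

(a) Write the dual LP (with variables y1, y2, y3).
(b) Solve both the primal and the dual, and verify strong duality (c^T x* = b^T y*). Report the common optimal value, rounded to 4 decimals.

The standard primal-dual pair for 'max c^T x s.t. A x <= b, x >= 0' is:
  Dual:  min b^T y  s.t.  A^T y >= c,  y >= 0.

So the dual LP is:
  minimize  8y1 + 4y2 + 11y3
  subject to:
    y1 + 4y3 >= 3
    y2 + 4y3 >= 3
    y1, y2, y3 >= 0

Solving the primal: x* = (2.75, 0).
  primal value c^T x* = 8.25.
Solving the dual: y* = (0, 0, 0.75).
  dual value b^T y* = 8.25.
Strong duality: c^T x* = b^T y*. Confirmed.

8.25


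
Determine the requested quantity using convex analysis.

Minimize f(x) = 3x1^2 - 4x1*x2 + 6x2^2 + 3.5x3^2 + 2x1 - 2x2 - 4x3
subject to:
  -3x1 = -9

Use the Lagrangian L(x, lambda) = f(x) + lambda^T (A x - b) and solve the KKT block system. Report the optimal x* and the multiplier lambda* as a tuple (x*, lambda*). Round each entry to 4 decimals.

Form the Lagrangian:
  L(x, lambda) = (1/2) x^T Q x + c^T x + lambda^T (A x - b)
Stationarity (grad_x L = 0): Q x + c + A^T lambda = 0.
Primal feasibility: A x = b.

This gives the KKT block system:
  [ Q   A^T ] [ x     ]   [-c ]
  [ A    0  ] [ lambda ] = [ b ]

Solving the linear system:
  x*      = (3, 1.1667, 0.5714)
  lambda* = (5.1111)
  f(x*)   = 23.6905

x* = (3, 1.1667, 0.5714), lambda* = (5.1111)


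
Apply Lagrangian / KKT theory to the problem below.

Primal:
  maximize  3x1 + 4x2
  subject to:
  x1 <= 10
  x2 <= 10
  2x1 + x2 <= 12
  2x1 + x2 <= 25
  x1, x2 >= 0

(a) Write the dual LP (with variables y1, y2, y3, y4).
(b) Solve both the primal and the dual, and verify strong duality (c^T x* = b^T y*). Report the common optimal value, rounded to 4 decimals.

The standard primal-dual pair for 'max c^T x s.t. A x <= b, x >= 0' is:
  Dual:  min b^T y  s.t.  A^T y >= c,  y >= 0.

So the dual LP is:
  minimize  10y1 + 10y2 + 12y3 + 25y4
  subject to:
    y1 + 2y3 + 2y4 >= 3
    y2 + y3 + y4 >= 4
    y1, y2, y3, y4 >= 0

Solving the primal: x* = (1, 10).
  primal value c^T x* = 43.
Solving the dual: y* = (0, 2.5, 1.5, 0).
  dual value b^T y* = 43.
Strong duality: c^T x* = b^T y*. Confirmed.

43


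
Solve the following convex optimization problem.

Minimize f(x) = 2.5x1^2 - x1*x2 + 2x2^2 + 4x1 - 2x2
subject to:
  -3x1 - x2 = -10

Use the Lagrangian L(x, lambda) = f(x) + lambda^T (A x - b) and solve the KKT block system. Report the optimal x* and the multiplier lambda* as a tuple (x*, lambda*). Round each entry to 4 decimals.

Form the Lagrangian:
  L(x, lambda) = (1/2) x^T Q x + c^T x + lambda^T (A x - b)
Stationarity (grad_x L = 0): Q x + c + A^T lambda = 0.
Primal feasibility: A x = b.

This gives the KKT block system:
  [ Q   A^T ] [ x     ]   [-c ]
  [ A    0  ] [ lambda ] = [ b ]

Solving the linear system:
  x*      = (2.5532, 2.3404)
  lambda* = (4.8085)
  f(x*)   = 26.8085

x* = (2.5532, 2.3404), lambda* = (4.8085)


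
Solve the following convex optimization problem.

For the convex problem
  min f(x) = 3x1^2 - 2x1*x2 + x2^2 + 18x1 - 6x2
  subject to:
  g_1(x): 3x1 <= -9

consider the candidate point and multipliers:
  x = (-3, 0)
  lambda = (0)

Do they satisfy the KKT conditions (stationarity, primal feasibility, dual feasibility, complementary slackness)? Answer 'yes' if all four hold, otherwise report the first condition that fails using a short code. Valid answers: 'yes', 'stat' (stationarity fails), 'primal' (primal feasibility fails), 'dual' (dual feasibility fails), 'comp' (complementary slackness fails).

Gradient of f: grad f(x) = Q x + c = (0, 0)
Constraint values g_i(x) = a_i^T x - b_i:
  g_1((-3, 0)) = 0
Stationarity residual: grad f(x) + sum_i lambda_i a_i = (0, 0)
  -> stationarity OK
Primal feasibility (all g_i <= 0): OK
Dual feasibility (all lambda_i >= 0): OK
Complementary slackness (lambda_i * g_i(x) = 0 for all i): OK

Verdict: yes, KKT holds.

yes


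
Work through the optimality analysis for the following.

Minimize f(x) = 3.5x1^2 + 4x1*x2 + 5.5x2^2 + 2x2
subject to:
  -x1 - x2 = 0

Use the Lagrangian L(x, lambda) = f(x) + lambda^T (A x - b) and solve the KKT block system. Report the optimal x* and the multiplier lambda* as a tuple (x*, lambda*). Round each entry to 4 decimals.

Form the Lagrangian:
  L(x, lambda) = (1/2) x^T Q x + c^T x + lambda^T (A x - b)
Stationarity (grad_x L = 0): Q x + c + A^T lambda = 0.
Primal feasibility: A x = b.

This gives the KKT block system:
  [ Q   A^T ] [ x     ]   [-c ]
  [ A    0  ] [ lambda ] = [ b ]

Solving the linear system:
  x*      = (0.2, -0.2)
  lambda* = (0.6)
  f(x*)   = -0.2

x* = (0.2, -0.2), lambda* = (0.6)


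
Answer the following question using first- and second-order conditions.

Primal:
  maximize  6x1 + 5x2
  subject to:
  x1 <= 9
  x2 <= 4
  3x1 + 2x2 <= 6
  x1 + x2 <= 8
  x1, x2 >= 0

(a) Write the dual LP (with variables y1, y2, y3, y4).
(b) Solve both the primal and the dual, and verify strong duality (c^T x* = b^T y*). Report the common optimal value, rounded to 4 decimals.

The standard primal-dual pair for 'max c^T x s.t. A x <= b, x >= 0' is:
  Dual:  min b^T y  s.t.  A^T y >= c,  y >= 0.

So the dual LP is:
  minimize  9y1 + 4y2 + 6y3 + 8y4
  subject to:
    y1 + 3y3 + y4 >= 6
    y2 + 2y3 + y4 >= 5
    y1, y2, y3, y4 >= 0

Solving the primal: x* = (0, 3).
  primal value c^T x* = 15.
Solving the dual: y* = (0, 0, 2.5, 0).
  dual value b^T y* = 15.
Strong duality: c^T x* = b^T y*. Confirmed.

15


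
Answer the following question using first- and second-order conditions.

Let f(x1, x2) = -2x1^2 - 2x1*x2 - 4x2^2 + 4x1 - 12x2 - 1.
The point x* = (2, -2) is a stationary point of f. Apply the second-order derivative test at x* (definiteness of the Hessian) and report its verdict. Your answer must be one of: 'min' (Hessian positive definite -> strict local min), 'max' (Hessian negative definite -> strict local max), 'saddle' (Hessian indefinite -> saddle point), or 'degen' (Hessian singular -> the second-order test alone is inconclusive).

Compute the Hessian H = grad^2 f:
  H = [[-4, -2], [-2, -8]]
Verify stationarity: grad f(x*) = H x* + g = (0, 0).
Eigenvalues of H: -8.8284, -3.1716.
Both eigenvalues < 0, so H is negative definite -> x* is a strict local max.

max


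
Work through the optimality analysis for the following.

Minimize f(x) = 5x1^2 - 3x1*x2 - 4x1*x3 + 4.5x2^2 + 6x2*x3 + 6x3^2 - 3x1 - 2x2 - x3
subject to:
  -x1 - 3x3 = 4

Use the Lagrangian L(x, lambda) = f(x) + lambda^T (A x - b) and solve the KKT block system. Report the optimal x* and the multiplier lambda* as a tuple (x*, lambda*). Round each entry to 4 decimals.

Form the Lagrangian:
  L(x, lambda) = (1/2) x^T Q x + c^T x + lambda^T (A x - b)
Stationarity (grad_x L = 0): Q x + c + A^T lambda = 0.
Primal feasibility: A x = b.

This gives the KKT block system:
  [ Q   A^T ] [ x     ]   [-c ]
  [ A    0  ] [ lambda ] = [ b ]

Solving the linear system:
  x*      = (-0.2178, 0.9901, -1.2607)
  lambda* = (-3.1056)
  f(x*)   = 6.1782

x* = (-0.2178, 0.9901, -1.2607), lambda* = (-3.1056)


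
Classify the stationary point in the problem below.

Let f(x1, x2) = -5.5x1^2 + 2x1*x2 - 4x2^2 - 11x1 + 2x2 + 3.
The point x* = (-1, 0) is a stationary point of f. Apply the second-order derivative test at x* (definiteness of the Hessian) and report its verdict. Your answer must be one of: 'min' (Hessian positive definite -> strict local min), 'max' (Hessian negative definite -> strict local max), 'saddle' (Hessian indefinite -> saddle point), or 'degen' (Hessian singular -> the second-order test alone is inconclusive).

Compute the Hessian H = grad^2 f:
  H = [[-11, 2], [2, -8]]
Verify stationarity: grad f(x*) = H x* + g = (0, 0).
Eigenvalues of H: -12, -7.
Both eigenvalues < 0, so H is negative definite -> x* is a strict local max.

max


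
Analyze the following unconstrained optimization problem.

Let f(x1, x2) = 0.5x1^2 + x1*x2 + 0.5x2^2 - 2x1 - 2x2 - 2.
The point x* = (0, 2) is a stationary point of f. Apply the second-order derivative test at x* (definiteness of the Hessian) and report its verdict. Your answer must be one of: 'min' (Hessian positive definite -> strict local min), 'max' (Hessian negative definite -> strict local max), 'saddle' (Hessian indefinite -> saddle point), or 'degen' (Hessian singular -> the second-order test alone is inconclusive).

Compute the Hessian H = grad^2 f:
  H = [[1, 1], [1, 1]]
Verify stationarity: grad f(x*) = H x* + g = (0, 0).
Eigenvalues of H: 0, 2.
H has a zero eigenvalue (singular; positive semidefinite but not definite), so H is neither positive definite, negative definite, nor indefinite. The second-order test alone is inconclusive -> degen.
(Indeed, f is constant along the null direction of H through x*, so x* is not a strict local extremum.)

degen


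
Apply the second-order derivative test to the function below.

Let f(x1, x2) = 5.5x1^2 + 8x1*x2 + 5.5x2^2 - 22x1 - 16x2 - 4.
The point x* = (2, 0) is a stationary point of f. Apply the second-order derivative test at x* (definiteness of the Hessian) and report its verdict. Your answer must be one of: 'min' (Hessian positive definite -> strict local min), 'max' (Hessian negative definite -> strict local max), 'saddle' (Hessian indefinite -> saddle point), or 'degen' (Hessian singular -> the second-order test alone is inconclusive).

Compute the Hessian H = grad^2 f:
  H = [[11, 8], [8, 11]]
Verify stationarity: grad f(x*) = H x* + g = (0, 0).
Eigenvalues of H: 3, 19.
Both eigenvalues > 0, so H is positive definite -> x* is a strict local min.

min


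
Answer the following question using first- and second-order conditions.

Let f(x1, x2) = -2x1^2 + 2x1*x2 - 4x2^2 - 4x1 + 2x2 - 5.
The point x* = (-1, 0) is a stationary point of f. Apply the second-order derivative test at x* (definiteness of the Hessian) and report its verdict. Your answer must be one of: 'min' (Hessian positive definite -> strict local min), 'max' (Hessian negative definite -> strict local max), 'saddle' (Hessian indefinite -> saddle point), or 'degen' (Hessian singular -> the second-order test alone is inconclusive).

Compute the Hessian H = grad^2 f:
  H = [[-4, 2], [2, -8]]
Verify stationarity: grad f(x*) = H x* + g = (0, 0).
Eigenvalues of H: -8.8284, -3.1716.
Both eigenvalues < 0, so H is negative definite -> x* is a strict local max.

max


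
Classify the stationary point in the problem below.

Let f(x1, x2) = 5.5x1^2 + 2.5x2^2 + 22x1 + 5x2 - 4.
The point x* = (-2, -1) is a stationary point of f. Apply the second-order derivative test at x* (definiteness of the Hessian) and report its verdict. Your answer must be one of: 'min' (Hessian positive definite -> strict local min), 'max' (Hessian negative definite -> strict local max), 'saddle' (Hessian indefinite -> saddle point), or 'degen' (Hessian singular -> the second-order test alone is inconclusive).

Compute the Hessian H = grad^2 f:
  H = [[11, 0], [0, 5]]
Verify stationarity: grad f(x*) = H x* + g = (0, 0).
Eigenvalues of H: 5, 11.
Both eigenvalues > 0, so H is positive definite -> x* is a strict local min.

min


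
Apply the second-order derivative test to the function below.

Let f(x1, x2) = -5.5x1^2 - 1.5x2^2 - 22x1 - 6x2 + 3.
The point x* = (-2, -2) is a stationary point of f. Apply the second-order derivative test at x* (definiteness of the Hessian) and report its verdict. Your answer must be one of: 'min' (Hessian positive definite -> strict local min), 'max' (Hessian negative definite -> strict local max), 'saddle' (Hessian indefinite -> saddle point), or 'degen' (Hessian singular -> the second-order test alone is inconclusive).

Compute the Hessian H = grad^2 f:
  H = [[-11, 0], [0, -3]]
Verify stationarity: grad f(x*) = H x* + g = (0, 0).
Eigenvalues of H: -11, -3.
Both eigenvalues < 0, so H is negative definite -> x* is a strict local max.

max


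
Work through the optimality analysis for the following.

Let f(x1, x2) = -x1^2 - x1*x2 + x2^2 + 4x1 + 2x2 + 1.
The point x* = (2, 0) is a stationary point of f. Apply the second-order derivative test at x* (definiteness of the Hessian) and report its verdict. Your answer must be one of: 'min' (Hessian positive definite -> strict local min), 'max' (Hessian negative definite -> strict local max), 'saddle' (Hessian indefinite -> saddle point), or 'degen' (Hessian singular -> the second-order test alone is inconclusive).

Compute the Hessian H = grad^2 f:
  H = [[-2, -1], [-1, 2]]
Verify stationarity: grad f(x*) = H x* + g = (0, 0).
Eigenvalues of H: -2.2361, 2.2361.
Eigenvalues have mixed signs, so H is indefinite -> x* is a saddle point.

saddle


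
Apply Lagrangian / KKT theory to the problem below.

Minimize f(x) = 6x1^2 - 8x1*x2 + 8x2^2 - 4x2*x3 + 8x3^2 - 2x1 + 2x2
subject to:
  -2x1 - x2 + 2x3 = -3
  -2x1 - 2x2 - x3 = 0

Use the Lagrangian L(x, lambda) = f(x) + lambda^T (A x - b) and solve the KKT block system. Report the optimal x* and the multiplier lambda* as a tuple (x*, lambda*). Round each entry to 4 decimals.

Form the Lagrangian:
  L(x, lambda) = (1/2) x^T Q x + c^T x + lambda^T (A x - b)
Stationarity (grad_x L = 0): Q x + c + A^T lambda = 0.
Primal feasibility: A x = b.

This gives the KKT block system:
  [ Q   A^T ] [ x     ]   [-c ]
  [ A    0  ] [ lambda ] = [ b ]

Solving the linear system:
  x*      = (0.5792, -0.095, -0.9683)
  lambda* = (5.9894, -3.1346)
  f(x*)   = 8.31

x* = (0.5792, -0.095, -0.9683), lambda* = (5.9894, -3.1346)


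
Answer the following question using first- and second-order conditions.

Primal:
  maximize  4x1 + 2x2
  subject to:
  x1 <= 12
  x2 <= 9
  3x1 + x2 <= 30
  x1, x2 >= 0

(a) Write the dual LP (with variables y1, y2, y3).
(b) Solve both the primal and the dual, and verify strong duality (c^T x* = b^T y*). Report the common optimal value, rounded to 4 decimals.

The standard primal-dual pair for 'max c^T x s.t. A x <= b, x >= 0' is:
  Dual:  min b^T y  s.t.  A^T y >= c,  y >= 0.

So the dual LP is:
  minimize  12y1 + 9y2 + 30y3
  subject to:
    y1 + 3y3 >= 4
    y2 + y3 >= 2
    y1, y2, y3 >= 0

Solving the primal: x* = (7, 9).
  primal value c^T x* = 46.
Solving the dual: y* = (0, 0.6667, 1.3333).
  dual value b^T y* = 46.
Strong duality: c^T x* = b^T y*. Confirmed.

46


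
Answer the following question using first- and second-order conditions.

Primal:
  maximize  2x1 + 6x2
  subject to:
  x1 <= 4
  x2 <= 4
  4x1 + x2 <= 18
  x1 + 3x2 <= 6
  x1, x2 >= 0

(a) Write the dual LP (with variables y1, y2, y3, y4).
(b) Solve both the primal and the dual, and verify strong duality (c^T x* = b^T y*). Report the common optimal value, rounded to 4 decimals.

The standard primal-dual pair for 'max c^T x s.t. A x <= b, x >= 0' is:
  Dual:  min b^T y  s.t.  A^T y >= c,  y >= 0.

So the dual LP is:
  minimize  4y1 + 4y2 + 18y3 + 6y4
  subject to:
    y1 + 4y3 + y4 >= 2
    y2 + y3 + 3y4 >= 6
    y1, y2, y3, y4 >= 0

Solving the primal: x* = (0, 2).
  primal value c^T x* = 12.
Solving the dual: y* = (0, 0, 0, 2).
  dual value b^T y* = 12.
Strong duality: c^T x* = b^T y*. Confirmed.

12


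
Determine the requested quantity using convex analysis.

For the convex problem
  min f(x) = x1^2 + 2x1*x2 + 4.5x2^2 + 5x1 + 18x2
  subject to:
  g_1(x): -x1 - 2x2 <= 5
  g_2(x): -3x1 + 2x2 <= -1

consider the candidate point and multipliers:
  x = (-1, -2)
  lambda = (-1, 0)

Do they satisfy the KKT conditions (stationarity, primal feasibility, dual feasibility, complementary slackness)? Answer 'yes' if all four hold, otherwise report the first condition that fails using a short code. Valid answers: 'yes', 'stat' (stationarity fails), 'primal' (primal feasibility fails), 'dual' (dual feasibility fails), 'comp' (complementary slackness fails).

Gradient of f: grad f(x) = Q x + c = (-1, -2)
Constraint values g_i(x) = a_i^T x - b_i:
  g_1((-1, -2)) = 0
  g_2((-1, -2)) = 0
Stationarity residual: grad f(x) + sum_i lambda_i a_i = (0, 0)
  -> stationarity OK
Primal feasibility (all g_i <= 0): OK
Dual feasibility (all lambda_i >= 0): FAILS
Complementary slackness (lambda_i * g_i(x) = 0 for all i): OK

Verdict: the first failing condition is dual_feasibility -> dual.

dual


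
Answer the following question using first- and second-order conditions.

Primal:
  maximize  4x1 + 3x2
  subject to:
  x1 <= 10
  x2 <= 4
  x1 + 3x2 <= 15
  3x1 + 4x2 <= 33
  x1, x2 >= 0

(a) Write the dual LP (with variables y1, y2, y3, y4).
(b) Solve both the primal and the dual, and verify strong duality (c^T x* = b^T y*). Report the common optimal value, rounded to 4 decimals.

The standard primal-dual pair for 'max c^T x s.t. A x <= b, x >= 0' is:
  Dual:  min b^T y  s.t.  A^T y >= c,  y >= 0.

So the dual LP is:
  minimize  10y1 + 4y2 + 15y3 + 33y4
  subject to:
    y1 + y3 + 3y4 >= 4
    y2 + 3y3 + 4y4 >= 3
    y1, y2, y3, y4 >= 0

Solving the primal: x* = (10, 0.75).
  primal value c^T x* = 42.25.
Solving the dual: y* = (1.75, 0, 0, 0.75).
  dual value b^T y* = 42.25.
Strong duality: c^T x* = b^T y*. Confirmed.

42.25


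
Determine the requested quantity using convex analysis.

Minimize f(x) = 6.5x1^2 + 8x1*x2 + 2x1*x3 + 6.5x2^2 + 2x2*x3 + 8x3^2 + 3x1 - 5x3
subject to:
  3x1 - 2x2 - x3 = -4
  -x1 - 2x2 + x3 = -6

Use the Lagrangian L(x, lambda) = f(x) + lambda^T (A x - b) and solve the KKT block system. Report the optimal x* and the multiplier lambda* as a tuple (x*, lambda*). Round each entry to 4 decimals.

Form the Lagrangian:
  L(x, lambda) = (1/2) x^T Q x + c^T x + lambda^T (A x - b)
Stationarity (grad_x L = 0): Q x + c + A^T lambda = 0.
Primal feasibility: A x = b.

This gives the KKT block system:
  [ Q   A^T ] [ x     ]   [-c ]
  [ A    0  ] [ lambda ] = [ b ]

Solving the linear system:
  x*      = (-0.0424, 2.4788, -1.0848)
  lambda* = (-1.313, 16.1708)
  f(x*)   = 48.5349

x* = (-0.0424, 2.4788, -1.0848), lambda* = (-1.313, 16.1708)


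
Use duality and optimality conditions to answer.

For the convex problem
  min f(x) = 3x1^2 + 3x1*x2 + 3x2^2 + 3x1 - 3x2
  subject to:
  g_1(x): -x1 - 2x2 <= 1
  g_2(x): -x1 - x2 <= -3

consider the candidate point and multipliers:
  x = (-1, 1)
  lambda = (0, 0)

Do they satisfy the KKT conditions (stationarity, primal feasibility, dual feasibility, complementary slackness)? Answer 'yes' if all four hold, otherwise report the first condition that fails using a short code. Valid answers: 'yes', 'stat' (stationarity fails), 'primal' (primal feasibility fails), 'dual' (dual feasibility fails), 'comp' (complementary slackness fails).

Gradient of f: grad f(x) = Q x + c = (0, 0)
Constraint values g_i(x) = a_i^T x - b_i:
  g_1((-1, 1)) = -2
  g_2((-1, 1)) = 3
Stationarity residual: grad f(x) + sum_i lambda_i a_i = (0, 0)
  -> stationarity OK
Primal feasibility (all g_i <= 0): FAILS
Dual feasibility (all lambda_i >= 0): OK
Complementary slackness (lambda_i * g_i(x) = 0 for all i): OK

Verdict: the first failing condition is primal_feasibility -> primal.

primal


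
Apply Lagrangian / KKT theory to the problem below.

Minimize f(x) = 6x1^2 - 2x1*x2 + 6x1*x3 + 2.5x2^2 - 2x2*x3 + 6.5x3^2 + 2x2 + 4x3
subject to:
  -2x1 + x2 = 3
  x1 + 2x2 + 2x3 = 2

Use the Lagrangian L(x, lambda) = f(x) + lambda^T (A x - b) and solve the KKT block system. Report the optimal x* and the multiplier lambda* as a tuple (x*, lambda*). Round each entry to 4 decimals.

Form the Lagrangian:
  L(x, lambda) = (1/2) x^T Q x + c^T x + lambda^T (A x - b)
Stationarity (grad_x L = 0): Q x + c + A^T lambda = 0.
Primal feasibility: A x = b.

This gives the KKT block system:
  [ Q   A^T ] [ x     ]   [-c ]
  [ A    0  ] [ lambda ] = [ b ]

Solving the linear system:
  x*      = (-0.9869, 1.0262, 0.4672)
  lambda* = (-6.0709, -1.0499)
  f(x*)   = 12.1168

x* = (-0.9869, 1.0262, 0.4672), lambda* = (-6.0709, -1.0499)


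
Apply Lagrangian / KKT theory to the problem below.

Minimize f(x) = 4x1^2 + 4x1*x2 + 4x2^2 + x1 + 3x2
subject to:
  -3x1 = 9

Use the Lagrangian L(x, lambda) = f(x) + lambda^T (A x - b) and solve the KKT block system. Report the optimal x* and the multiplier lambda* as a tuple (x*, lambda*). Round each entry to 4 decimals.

Form the Lagrangian:
  L(x, lambda) = (1/2) x^T Q x + c^T x + lambda^T (A x - b)
Stationarity (grad_x L = 0): Q x + c + A^T lambda = 0.
Primal feasibility: A x = b.

This gives the KKT block system:
  [ Q   A^T ] [ x     ]   [-c ]
  [ A    0  ] [ lambda ] = [ b ]

Solving the linear system:
  x*      = (-3, 1.125)
  lambda* = (-6.1667)
  f(x*)   = 27.9375

x* = (-3, 1.125), lambda* = (-6.1667)


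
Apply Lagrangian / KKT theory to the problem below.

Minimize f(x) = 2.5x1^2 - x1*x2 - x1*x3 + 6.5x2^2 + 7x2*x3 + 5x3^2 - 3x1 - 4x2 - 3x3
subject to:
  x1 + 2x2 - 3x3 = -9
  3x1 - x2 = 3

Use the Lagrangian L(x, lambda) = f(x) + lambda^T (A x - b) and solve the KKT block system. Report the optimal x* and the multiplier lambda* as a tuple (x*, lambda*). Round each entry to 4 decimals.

Form the Lagrangian:
  L(x, lambda) = (1/2) x^T Q x + c^T x + lambda^T (A x - b)
Stationarity (grad_x L = 0): Q x + c + A^T lambda = 0.
Primal feasibility: A x = b.

This gives the KKT block system:
  [ Q   A^T ] [ x     ]   [-c ]
  [ A    0  ] [ lambda ] = [ b ]

Solving the linear system:
  x*      = (0.5371, -1.3888, 2.2532)
  lambda* = (3.091, -0.6373)
  f(x*)   = 13.4577

x* = (0.5371, -1.3888, 2.2532), lambda* = (3.091, -0.6373)


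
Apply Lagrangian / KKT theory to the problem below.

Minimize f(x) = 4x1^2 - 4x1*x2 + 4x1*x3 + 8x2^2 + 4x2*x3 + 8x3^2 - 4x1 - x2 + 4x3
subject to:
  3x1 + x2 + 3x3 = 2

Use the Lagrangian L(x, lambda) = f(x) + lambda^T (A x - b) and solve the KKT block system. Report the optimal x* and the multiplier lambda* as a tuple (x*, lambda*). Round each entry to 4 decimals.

Form the Lagrangian:
  L(x, lambda) = (1/2) x^T Q x + c^T x + lambda^T (A x - b)
Stationarity (grad_x L = 0): Q x + c + A^T lambda = 0.
Primal feasibility: A x = b.

This gives the KKT block system:
  [ Q   A^T ] [ x     ]   [-c ]
  [ A    0  ] [ lambda ] = [ b ]

Solving the linear system:
  x*      = (1.128, 0.5118, -0.6319)
  lambda* = (-0.1496)
  f(x*)   = -3.626

x* = (1.128, 0.5118, -0.6319), lambda* = (-0.1496)


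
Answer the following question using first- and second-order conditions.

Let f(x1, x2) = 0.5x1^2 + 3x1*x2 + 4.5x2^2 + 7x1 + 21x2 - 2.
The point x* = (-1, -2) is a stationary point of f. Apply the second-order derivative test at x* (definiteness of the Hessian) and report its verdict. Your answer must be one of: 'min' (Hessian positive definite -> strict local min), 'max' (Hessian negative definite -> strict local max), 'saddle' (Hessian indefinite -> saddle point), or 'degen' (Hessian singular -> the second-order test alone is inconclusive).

Compute the Hessian H = grad^2 f:
  H = [[1, 3], [3, 9]]
Verify stationarity: grad f(x*) = H x* + g = (0, 0).
Eigenvalues of H: 0, 10.
H has a zero eigenvalue (singular; positive semidefinite but not definite), so H is neither positive definite, negative definite, nor indefinite. The second-order test alone is inconclusive -> degen.
(Indeed, f is constant along the null direction of H through x*, so x* is not a strict local extremum.)

degen


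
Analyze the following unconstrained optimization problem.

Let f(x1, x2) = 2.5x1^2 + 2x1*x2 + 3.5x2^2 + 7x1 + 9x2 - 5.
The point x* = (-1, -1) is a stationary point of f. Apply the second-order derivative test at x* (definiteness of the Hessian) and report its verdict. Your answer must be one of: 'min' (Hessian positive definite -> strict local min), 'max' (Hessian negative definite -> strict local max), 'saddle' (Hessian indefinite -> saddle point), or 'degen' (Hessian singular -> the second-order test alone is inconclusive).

Compute the Hessian H = grad^2 f:
  H = [[5, 2], [2, 7]]
Verify stationarity: grad f(x*) = H x* + g = (0, 0).
Eigenvalues of H: 3.7639, 8.2361.
Both eigenvalues > 0, so H is positive definite -> x* is a strict local min.

min


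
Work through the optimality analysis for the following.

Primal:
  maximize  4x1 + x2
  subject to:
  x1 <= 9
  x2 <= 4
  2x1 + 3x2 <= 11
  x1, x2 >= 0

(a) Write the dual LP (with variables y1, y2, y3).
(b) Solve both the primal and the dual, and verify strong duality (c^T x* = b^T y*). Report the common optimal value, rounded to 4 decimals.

The standard primal-dual pair for 'max c^T x s.t. A x <= b, x >= 0' is:
  Dual:  min b^T y  s.t.  A^T y >= c,  y >= 0.

So the dual LP is:
  minimize  9y1 + 4y2 + 11y3
  subject to:
    y1 + 2y3 >= 4
    y2 + 3y3 >= 1
    y1, y2, y3 >= 0

Solving the primal: x* = (5.5, 0).
  primal value c^T x* = 22.
Solving the dual: y* = (0, 0, 2).
  dual value b^T y* = 22.
Strong duality: c^T x* = b^T y*. Confirmed.

22


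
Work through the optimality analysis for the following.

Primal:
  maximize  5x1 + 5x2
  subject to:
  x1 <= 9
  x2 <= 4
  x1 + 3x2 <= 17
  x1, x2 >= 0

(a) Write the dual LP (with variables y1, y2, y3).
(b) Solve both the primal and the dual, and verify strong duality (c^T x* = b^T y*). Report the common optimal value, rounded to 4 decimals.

The standard primal-dual pair for 'max c^T x s.t. A x <= b, x >= 0' is:
  Dual:  min b^T y  s.t.  A^T y >= c,  y >= 0.

So the dual LP is:
  minimize  9y1 + 4y2 + 17y3
  subject to:
    y1 + y3 >= 5
    y2 + 3y3 >= 5
    y1, y2, y3 >= 0

Solving the primal: x* = (9, 2.6667).
  primal value c^T x* = 58.3333.
Solving the dual: y* = (3.3333, 0, 1.6667).
  dual value b^T y* = 58.3333.
Strong duality: c^T x* = b^T y*. Confirmed.

58.3333


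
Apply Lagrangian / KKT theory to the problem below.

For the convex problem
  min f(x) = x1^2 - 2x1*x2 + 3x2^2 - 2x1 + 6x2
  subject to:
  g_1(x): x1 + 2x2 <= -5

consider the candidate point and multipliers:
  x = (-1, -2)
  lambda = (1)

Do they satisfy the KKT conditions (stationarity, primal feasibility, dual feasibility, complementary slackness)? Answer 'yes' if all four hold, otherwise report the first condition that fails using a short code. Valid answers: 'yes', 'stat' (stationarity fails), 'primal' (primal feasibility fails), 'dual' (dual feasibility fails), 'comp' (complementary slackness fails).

Gradient of f: grad f(x) = Q x + c = (0, -4)
Constraint values g_i(x) = a_i^T x - b_i:
  g_1((-1, -2)) = 0
Stationarity residual: grad f(x) + sum_i lambda_i a_i = (1, -2)
  -> stationarity FAILS
Primal feasibility (all g_i <= 0): OK
Dual feasibility (all lambda_i >= 0): OK
Complementary slackness (lambda_i * g_i(x) = 0 for all i): OK

Verdict: the first failing condition is stationarity -> stat.

stat


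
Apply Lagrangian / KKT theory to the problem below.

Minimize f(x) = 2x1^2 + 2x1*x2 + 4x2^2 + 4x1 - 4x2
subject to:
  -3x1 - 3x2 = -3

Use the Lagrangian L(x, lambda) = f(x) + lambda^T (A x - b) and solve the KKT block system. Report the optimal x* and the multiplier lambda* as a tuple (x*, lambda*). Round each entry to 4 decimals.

Form the Lagrangian:
  L(x, lambda) = (1/2) x^T Q x + c^T x + lambda^T (A x - b)
Stationarity (grad_x L = 0): Q x + c + A^T lambda = 0.
Primal feasibility: A x = b.

This gives the KKT block system:
  [ Q   A^T ] [ x     ]   [-c ]
  [ A    0  ] [ lambda ] = [ b ]

Solving the linear system:
  x*      = (-0.25, 1.25)
  lambda* = (1.8333)
  f(x*)   = -0.25

x* = (-0.25, 1.25), lambda* = (1.8333)


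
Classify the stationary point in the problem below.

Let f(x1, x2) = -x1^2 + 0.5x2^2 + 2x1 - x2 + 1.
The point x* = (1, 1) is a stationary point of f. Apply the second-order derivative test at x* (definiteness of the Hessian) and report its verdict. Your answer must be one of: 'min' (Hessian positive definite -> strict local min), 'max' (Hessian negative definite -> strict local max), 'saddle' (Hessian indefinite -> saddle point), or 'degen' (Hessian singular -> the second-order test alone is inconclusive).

Compute the Hessian H = grad^2 f:
  H = [[-2, 0], [0, 1]]
Verify stationarity: grad f(x*) = H x* + g = (0, 0).
Eigenvalues of H: -2, 1.
Eigenvalues have mixed signs, so H is indefinite -> x* is a saddle point.

saddle


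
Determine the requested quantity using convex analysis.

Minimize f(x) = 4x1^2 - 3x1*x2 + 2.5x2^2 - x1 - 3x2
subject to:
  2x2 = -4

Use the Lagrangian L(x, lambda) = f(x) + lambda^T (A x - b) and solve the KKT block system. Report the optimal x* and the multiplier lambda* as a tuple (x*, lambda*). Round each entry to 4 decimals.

Form the Lagrangian:
  L(x, lambda) = (1/2) x^T Q x + c^T x + lambda^T (A x - b)
Stationarity (grad_x L = 0): Q x + c + A^T lambda = 0.
Primal feasibility: A x = b.

This gives the KKT block system:
  [ Q   A^T ] [ x     ]   [-c ]
  [ A    0  ] [ lambda ] = [ b ]

Solving the linear system:
  x*      = (-0.625, -2)
  lambda* = (5.5625)
  f(x*)   = 14.4375

x* = (-0.625, -2), lambda* = (5.5625)


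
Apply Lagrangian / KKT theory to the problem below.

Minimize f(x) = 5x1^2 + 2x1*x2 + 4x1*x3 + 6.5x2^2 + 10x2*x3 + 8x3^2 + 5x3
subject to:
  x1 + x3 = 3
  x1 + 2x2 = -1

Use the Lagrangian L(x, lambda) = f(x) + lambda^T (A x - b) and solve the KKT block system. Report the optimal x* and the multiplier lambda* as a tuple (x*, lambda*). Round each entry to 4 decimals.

Form the Lagrangian:
  L(x, lambda) = (1/2) x^T Q x + c^T x + lambda^T (A x - b)
Stationarity (grad_x L = 0): Q x + c + A^T lambda = 0.
Primal feasibility: A x = b.

This gives the KKT block system:
  [ Q   A^T ] [ x     ]   [-c ]
  [ A    0  ] [ lambda ] = [ b ]

Solving the linear system:
  x*      = (1.6667, -1.3333, 1.3333)
  lambda* = (-19.6667, 0.3333)
  f(x*)   = 33

x* = (1.6667, -1.3333, 1.3333), lambda* = (-19.6667, 0.3333)


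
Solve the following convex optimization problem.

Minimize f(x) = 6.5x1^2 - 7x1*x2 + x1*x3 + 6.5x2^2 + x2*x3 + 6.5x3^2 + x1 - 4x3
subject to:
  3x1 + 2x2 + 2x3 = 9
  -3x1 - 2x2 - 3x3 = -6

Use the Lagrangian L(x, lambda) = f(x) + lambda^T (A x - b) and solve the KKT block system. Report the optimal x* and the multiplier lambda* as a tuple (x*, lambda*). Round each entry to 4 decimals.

Form the Lagrangian:
  L(x, lambda) = (1/2) x^T Q x + c^T x + lambda^T (A x - b)
Stationarity (grad_x L = 0): Q x + c + A^T lambda = 0.
Primal feasibility: A x = b.

This gives the KKT block system:
  [ Q   A^T ] [ x     ]   [-c ]
  [ A    0  ] [ lambda ] = [ b ]

Solving the linear system:
  x*      = (3.1028, 2.8458, -3)
  lambda* = (-55.4664, -49.3281)
  f(x*)   = 109.166

x* = (3.1028, 2.8458, -3), lambda* = (-55.4664, -49.3281)


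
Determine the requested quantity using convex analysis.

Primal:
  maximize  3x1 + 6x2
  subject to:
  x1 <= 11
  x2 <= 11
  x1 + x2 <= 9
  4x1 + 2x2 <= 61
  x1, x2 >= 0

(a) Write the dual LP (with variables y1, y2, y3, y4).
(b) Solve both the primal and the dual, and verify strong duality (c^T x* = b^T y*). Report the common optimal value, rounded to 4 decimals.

The standard primal-dual pair for 'max c^T x s.t. A x <= b, x >= 0' is:
  Dual:  min b^T y  s.t.  A^T y >= c,  y >= 0.

So the dual LP is:
  minimize  11y1 + 11y2 + 9y3 + 61y4
  subject to:
    y1 + y3 + 4y4 >= 3
    y2 + y3 + 2y4 >= 6
    y1, y2, y3, y4 >= 0

Solving the primal: x* = (0, 9).
  primal value c^T x* = 54.
Solving the dual: y* = (0, 0, 6, 0).
  dual value b^T y* = 54.
Strong duality: c^T x* = b^T y*. Confirmed.

54


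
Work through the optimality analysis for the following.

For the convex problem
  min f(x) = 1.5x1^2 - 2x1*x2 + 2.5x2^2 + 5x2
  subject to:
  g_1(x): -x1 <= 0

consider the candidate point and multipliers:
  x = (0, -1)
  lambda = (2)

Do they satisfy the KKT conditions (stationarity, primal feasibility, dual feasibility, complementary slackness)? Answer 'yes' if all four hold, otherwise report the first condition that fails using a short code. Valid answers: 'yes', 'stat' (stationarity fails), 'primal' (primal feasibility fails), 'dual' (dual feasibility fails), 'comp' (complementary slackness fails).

Gradient of f: grad f(x) = Q x + c = (2, 0)
Constraint values g_i(x) = a_i^T x - b_i:
  g_1((0, -1)) = 0
Stationarity residual: grad f(x) + sum_i lambda_i a_i = (0, 0)
  -> stationarity OK
Primal feasibility (all g_i <= 0): OK
Dual feasibility (all lambda_i >= 0): OK
Complementary slackness (lambda_i * g_i(x) = 0 for all i): OK

Verdict: yes, KKT holds.

yes


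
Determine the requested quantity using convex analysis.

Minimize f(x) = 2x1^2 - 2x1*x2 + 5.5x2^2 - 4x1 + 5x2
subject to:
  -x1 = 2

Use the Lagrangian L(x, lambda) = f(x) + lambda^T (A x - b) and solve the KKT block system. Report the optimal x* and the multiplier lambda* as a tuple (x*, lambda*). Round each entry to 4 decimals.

Form the Lagrangian:
  L(x, lambda) = (1/2) x^T Q x + c^T x + lambda^T (A x - b)
Stationarity (grad_x L = 0): Q x + c + A^T lambda = 0.
Primal feasibility: A x = b.

This gives the KKT block system:
  [ Q   A^T ] [ x     ]   [-c ]
  [ A    0  ] [ lambda ] = [ b ]

Solving the linear system:
  x*      = (-2, -0.8182)
  lambda* = (-10.3636)
  f(x*)   = 12.3182

x* = (-2, -0.8182), lambda* = (-10.3636)


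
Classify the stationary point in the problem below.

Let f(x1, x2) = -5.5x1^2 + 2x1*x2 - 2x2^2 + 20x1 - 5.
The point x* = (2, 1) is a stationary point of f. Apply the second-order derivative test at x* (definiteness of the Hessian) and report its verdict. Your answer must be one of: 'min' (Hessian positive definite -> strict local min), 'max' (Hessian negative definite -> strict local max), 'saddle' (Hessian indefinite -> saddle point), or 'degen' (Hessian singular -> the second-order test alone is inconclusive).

Compute the Hessian H = grad^2 f:
  H = [[-11, 2], [2, -4]]
Verify stationarity: grad f(x*) = H x* + g = (0, 0).
Eigenvalues of H: -11.5311, -3.4689.
Both eigenvalues < 0, so H is negative definite -> x* is a strict local max.

max


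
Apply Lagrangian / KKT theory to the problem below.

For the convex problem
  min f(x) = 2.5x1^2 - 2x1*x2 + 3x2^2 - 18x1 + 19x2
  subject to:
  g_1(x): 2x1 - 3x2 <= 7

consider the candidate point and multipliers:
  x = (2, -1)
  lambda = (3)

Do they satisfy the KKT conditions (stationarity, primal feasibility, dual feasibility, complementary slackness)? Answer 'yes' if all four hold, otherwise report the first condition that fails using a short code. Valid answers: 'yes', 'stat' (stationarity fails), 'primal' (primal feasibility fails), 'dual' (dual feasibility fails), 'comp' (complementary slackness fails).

Gradient of f: grad f(x) = Q x + c = (-6, 9)
Constraint values g_i(x) = a_i^T x - b_i:
  g_1((2, -1)) = 0
Stationarity residual: grad f(x) + sum_i lambda_i a_i = (0, 0)
  -> stationarity OK
Primal feasibility (all g_i <= 0): OK
Dual feasibility (all lambda_i >= 0): OK
Complementary slackness (lambda_i * g_i(x) = 0 for all i): OK

Verdict: yes, KKT holds.

yes


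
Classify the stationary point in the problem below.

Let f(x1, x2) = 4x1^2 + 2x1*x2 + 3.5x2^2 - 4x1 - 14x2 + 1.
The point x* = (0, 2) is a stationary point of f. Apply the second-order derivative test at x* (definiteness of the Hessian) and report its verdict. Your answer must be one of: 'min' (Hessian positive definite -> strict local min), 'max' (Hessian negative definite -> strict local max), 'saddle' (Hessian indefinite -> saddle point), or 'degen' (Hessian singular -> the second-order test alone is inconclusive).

Compute the Hessian H = grad^2 f:
  H = [[8, 2], [2, 7]]
Verify stationarity: grad f(x*) = H x* + g = (0, 0).
Eigenvalues of H: 5.4384, 9.5616.
Both eigenvalues > 0, so H is positive definite -> x* is a strict local min.

min
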